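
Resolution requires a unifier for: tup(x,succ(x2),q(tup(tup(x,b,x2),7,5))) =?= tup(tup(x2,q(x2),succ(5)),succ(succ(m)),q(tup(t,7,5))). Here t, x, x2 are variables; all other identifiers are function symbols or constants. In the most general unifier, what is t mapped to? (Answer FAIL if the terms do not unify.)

tup(tup(succ(m),q(succ(m)),succ(5)),b,succ(m))

Decompose tup/3: x =?= tup(x2,q(x2),succ(5)),  succ(x2) =?= succ(succ(m)),  q(tup(tup(x,b,x2),7,5)) =?= q(tup(t,7,5)).
Bind x := tup(x2,q(x2),succ(5)); substituting into the one remaining equation that mentions x gives: q(tup(tup(tup(x2,q(x2),succ(5)),b,x2),7,5)) =?= q(tup(t,7,5)).
Decompose succ/1: x2 =?= succ(m).
Bind x2 := succ(m); substituting into the remaining equation gives: q(tup(tup(tup(succ(m),q(succ(m)),succ(5)),b,succ(m)),7,5)) =?= q(tup(t,7,5)). Substituting into the earlier binding gives x := tup(succ(m),q(succ(m)),succ(5)).
Decompose q/1: tup(tup(tup(succ(m),q(succ(m)),succ(5)),b,succ(m)),7,5) =?= tup(t,7,5).
Decompose tup/3: tup(tup(succ(m),q(succ(m)),succ(5)),b,succ(m)) =?= t,  7 =?= 7,  5 =?= 5.
Bind t := tup(tup(succ(m),q(succ(m)),succ(5)),b,succ(m)); no other remaining equation mentions t.
Delete trivial equation 7 =?= 7.
Delete trivial equation 5 =?= 5.
MGU = { x ↦ tup(succ(m),q(succ(m)),succ(5)), x2 ↦ succ(m), t ↦ tup(tup(succ(m),q(succ(m)),succ(5)),b,succ(m)) }, so t ↦ tup(tup(succ(m),q(succ(m)),succ(5)),b,succ(m)).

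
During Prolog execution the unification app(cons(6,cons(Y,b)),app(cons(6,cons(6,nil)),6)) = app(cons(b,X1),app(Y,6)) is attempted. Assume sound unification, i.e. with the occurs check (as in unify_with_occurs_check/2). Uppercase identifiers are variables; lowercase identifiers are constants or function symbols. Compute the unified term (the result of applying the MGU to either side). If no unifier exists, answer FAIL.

FAIL

Decompose app/2: cons(6,cons(Y,b)) = cons(b,X1),  app(cons(6,cons(6,nil)),6) = app(Y,6).
Decompose cons/2: 6 = b,  cons(Y,b) = X1.
Clash: constants 6 and b differ; no unifier exists.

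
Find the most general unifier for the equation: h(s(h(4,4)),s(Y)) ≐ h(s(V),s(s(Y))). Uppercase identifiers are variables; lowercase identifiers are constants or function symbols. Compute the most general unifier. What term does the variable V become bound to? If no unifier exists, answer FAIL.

FAIL

Decompose h/2: s(h(4,4)) ≐ s(V),  s(Y) ≐ s(s(Y)).
Decompose s/1: h(4,4) ≐ V.
Bind V := h(4,4); no other remaining equation mentions V.
Decompose s/1: Y ≐ s(Y).
Occurs check fails: Y occurs in s(Y); the equation Y ≐ s(Y) has no finite solution.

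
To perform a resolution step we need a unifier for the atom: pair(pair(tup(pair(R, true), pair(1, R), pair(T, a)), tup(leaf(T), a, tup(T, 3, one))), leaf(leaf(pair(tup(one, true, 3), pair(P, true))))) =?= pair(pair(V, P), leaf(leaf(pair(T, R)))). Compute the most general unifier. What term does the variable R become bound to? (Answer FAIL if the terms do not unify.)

Decompose pair/2: pair(tup(pair(R, true), pair(1, R), pair(T, a)), tup(leaf(T), a, tup(T, 3, one))) =?= pair(V, P),  leaf(leaf(pair(tup(one, true, 3), pair(P, true)))) =?= leaf(leaf(pair(T, R))).
Decompose pair/2: tup(pair(R, true), pair(1, R), pair(T, a)) =?= V,  tup(leaf(T), a, tup(T, 3, one)) =?= P.
Bind V := tup(pair(R, true), pair(1, R), pair(T, a)); no other remaining equation mentions V.
Bind P := tup(leaf(T), a, tup(T, 3, one)); substituting into the remaining equation gives: leaf(leaf(pair(tup(one, true, 3), pair(tup(leaf(T), a, tup(T, 3, one)), true)))) =?= leaf(leaf(pair(T, R))).
Decompose leaf/1: leaf(pair(tup(one, true, 3), pair(tup(leaf(T), a, tup(T, 3, one)), true))) =?= leaf(pair(T, R)).
Decompose leaf/1: pair(tup(one, true, 3), pair(tup(leaf(T), a, tup(T, 3, one)), true)) =?= pair(T, R).
Decompose pair/2: tup(one, true, 3) =?= T,  pair(tup(leaf(T), a, tup(T, 3, one)), true) =?= R.
Bind T := tup(one, true, 3); substituting into the remaining equation gives: pair(tup(leaf(tup(one, true, 3)), a, tup(tup(one, true, 3), 3, one)), true) =?= R. Substituting into the earlier bindings gives V := tup(pair(R, true), pair(1, R), pair(tup(one, true, 3), a)), P := tup(leaf(tup(one, true, 3)), a, tup(tup(one, true, 3), 3, one)).
Bind R := pair(tup(leaf(tup(one, true, 3)), a, tup(tup(one, true, 3), 3, one)), true). Substituting into the earlier binding gives V := tup(pair(pair(tup(leaf(tup(one, true, 3)), a, tup(tup(one, true, 3), 3, one)), true), true), pair(1, pair(tup(leaf(tup(one, true, 3)), a, tup(tup(one, true, 3), 3, one)), true)), pair(tup(one, true, 3), a)).
MGU = { V := tup(pair(pair(tup(leaf(tup(one, true, 3)), a, tup(tup(one, true, 3), 3, one)), true), true), pair(1, pair(tup(leaf(tup(one, true, 3)), a, tup(tup(one, true, 3), 3, one)), true)), pair(tup(one, true, 3), a)), P := tup(leaf(tup(one, true, 3)), a, tup(tup(one, true, 3), 3, one)), T := tup(one, true, 3), R := pair(tup(leaf(tup(one, true, 3)), a, tup(tup(one, true, 3), 3, one)), true) }, so R := pair(tup(leaf(tup(one, true, 3)), a, tup(tup(one, true, 3), 3, one)), true).

pair(tup(leaf(tup(one, true, 3)), a, tup(tup(one, true, 3), 3, one)), true)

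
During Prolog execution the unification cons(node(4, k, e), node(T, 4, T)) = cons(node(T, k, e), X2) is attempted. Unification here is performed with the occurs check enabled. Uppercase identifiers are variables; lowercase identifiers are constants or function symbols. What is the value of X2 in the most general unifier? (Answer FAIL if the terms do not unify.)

node(4, 4, 4)

Decompose cons/2: node(4, k, e) = node(T, k, e),  node(T, 4, T) = X2.
Decompose node/3: 4 = T,  k = k,  e = e.
Bind T := 4; substituting into the one remaining equation that mentions T gives: node(4, 4, 4) = X2.
Delete trivial equation k = k.
Delete trivial equation e = e.
Bind X2 := node(4, 4, 4).
MGU = { T = 4, X2 = node(4, 4, 4) }, so X2 = node(4, 4, 4).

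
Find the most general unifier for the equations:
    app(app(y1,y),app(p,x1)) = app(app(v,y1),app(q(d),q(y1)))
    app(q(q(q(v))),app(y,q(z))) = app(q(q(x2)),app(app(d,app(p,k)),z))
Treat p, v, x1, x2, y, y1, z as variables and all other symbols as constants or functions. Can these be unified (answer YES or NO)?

NO

Decompose app/2: app(y1,y) = app(v,y1),  app(p,x1) = app(q(d),q(y1)).
Decompose app/2: y1 = v,  y = y1.
Bind y1 := v; substituting into the 2 remaining equations that mention y1 gives: y = v,  app(p,x1) = app(q(d),q(v)).
Bind y := v; substituting into the one remaining equation that mentions y gives: app(q(q(q(v))),app(v,q(z))) = app(q(q(x2)),app(app(d,app(p,k)),z)).
Decompose app/2: p = q(d),  x1 = q(v).
Bind p := q(d); substituting into the one remaining equation that mentions p gives: app(q(q(q(v))),app(v,q(z))) = app(q(q(x2)),app(app(d,app(q(d),k)),z)).
Bind x1 := q(v); no other remaining equation mentions x1.
Decompose app/2: q(q(q(v))) = q(q(x2)),  app(v,q(z)) = app(app(d,app(q(d),k)),z).
Decompose q/1: q(q(v)) = q(x2).
Decompose q/1: q(v) = x2.
Bind x2 := q(v); no other remaining equation mentions x2.
Decompose app/2: v = app(d,app(q(d),k)),  q(z) = z.
Bind v := app(d,app(q(d),k)); no other remaining equation mentions v. Substituting into the earlier bindings gives y1 := app(d,app(q(d),k)), y := app(d,app(q(d),k)), x1 := q(app(d,app(q(d),k))), x2 := q(app(d,app(q(d),k))).
Occurs check fails: z occurs in q(z); the equation z = q(z) has no finite solution.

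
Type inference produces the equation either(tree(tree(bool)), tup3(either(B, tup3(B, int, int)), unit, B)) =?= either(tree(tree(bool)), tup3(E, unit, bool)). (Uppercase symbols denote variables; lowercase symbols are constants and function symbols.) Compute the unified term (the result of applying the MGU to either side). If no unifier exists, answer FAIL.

either(tree(tree(bool)), tup3(either(bool, tup3(bool, int, int)), unit, bool))

Decompose either/2: tree(tree(bool)) =?= tree(tree(bool)),  tup3(either(B, tup3(B, int, int)), unit, B) =?= tup3(E, unit, bool).
Delete trivial equation tree(tree(bool)) =?= tree(tree(bool)).
Decompose tup3/3: either(B, tup3(B, int, int)) =?= E,  unit =?= unit,  B =?= bool.
Bind E := either(B, tup3(B, int, int)); no other remaining equation mentions E.
Delete trivial equation unit =?= unit.
Bind B := bool. Substituting into the earlier binding gives E := either(bool, tup3(bool, int, int)).
Applying the MGU to either side gives either(tree(tree(bool)), tup3(either(bool, tup3(bool, int, int)), unit, bool)).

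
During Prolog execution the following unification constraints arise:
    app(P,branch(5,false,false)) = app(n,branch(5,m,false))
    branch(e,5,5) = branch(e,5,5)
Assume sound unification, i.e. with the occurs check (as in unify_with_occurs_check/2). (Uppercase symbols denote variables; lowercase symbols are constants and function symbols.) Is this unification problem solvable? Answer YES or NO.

NO

Decompose app/2: P = n,  branch(5,false,false) = branch(5,m,false).
Bind P := n; no other remaining equation mentions P.
Decompose branch/3: 5 = 5,  false = m,  false = false.
Delete trivial equation 5 = 5.
Clash: constants false and m differ; no unifier exists.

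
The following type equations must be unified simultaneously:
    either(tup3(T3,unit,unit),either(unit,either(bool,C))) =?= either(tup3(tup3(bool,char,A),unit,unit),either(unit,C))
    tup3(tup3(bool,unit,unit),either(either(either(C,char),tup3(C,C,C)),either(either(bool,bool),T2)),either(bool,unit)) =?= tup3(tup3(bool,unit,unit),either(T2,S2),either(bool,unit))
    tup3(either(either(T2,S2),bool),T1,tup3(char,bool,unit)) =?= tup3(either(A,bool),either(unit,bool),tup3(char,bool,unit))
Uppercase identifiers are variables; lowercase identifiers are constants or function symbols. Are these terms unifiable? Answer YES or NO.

Decompose either/2: tup3(T3,unit,unit) =?= tup3(tup3(bool,char,A),unit,unit),  either(unit,either(bool,C)) =?= either(unit,C).
Decompose tup3/3: T3 =?= tup3(bool,char,A),  unit =?= unit,  unit =?= unit.
Bind T3 := tup3(bool,char,A); no other remaining equation mentions T3.
Delete trivial equation unit =?= unit.
Delete trivial equation unit =?= unit.
Decompose either/2: unit =?= unit,  either(bool,C) =?= C.
Delete trivial equation unit =?= unit.
Occurs check fails: C occurs in either(bool,C); the equation C =?= either(bool,C) has no finite solution.

NO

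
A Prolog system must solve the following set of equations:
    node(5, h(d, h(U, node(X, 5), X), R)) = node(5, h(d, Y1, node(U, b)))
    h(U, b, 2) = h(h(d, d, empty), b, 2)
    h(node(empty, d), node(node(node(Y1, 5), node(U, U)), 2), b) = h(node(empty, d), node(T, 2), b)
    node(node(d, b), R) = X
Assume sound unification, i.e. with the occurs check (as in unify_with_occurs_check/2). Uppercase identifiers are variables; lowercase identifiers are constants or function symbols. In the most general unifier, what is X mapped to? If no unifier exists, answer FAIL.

node(node(d, b), node(h(d, d, empty), b))

Decompose node/2: 5 = 5,  h(d, h(U, node(X, 5), X), R) = h(d, Y1, node(U, b)).
Delete trivial equation 5 = 5.
Decompose h/3: d = d,  h(U, node(X, 5), X) = Y1,  R = node(U, b).
Delete trivial equation d = d.
Bind Y1 := h(U, node(X, 5), X); substituting into the one remaining equation that mentions Y1 gives: h(node(empty, d), node(node(node(h(U, node(X, 5), X), 5), node(U, U)), 2), b) = h(node(empty, d), node(T, 2), b).
Bind R := node(U, b); substituting into the one remaining equation that mentions R gives: node(node(d, b), node(U, b)) = X.
Decompose h/3: U = h(d, d, empty),  b = b,  2 = 2.
Bind U := h(d, d, empty); substituting into the 2 remaining equations that mention U gives: h(node(empty, d), node(node(node(h(h(d, d, empty), node(X, 5), X), 5), node(h(d, d, empty), h(d, d, empty))), 2), b) = h(node(empty, d), node(T, 2), b),  node(node(d, b), node(h(d, d, empty), b)) = X. Substituting into the earlier bindings gives Y1 := h(h(d, d, empty), node(X, 5), X), R := node(h(d, d, empty), b).
Delete trivial equation b = b.
Delete trivial equation 2 = 2.
Decompose h/3: node(empty, d) = node(empty, d),  node(node(node(h(h(d, d, empty), node(X, 5), X), 5), node(h(d, d, empty), h(d, d, empty))), 2) = node(T, 2),  b = b.
Delete trivial equation node(empty, d) = node(empty, d).
Decompose node/2: node(node(h(h(d, d, empty), node(X, 5), X), 5), node(h(d, d, empty), h(d, d, empty))) = T,  2 = 2.
Bind T := node(node(h(h(d, d, empty), node(X, 5), X), 5), node(h(d, d, empty), h(d, d, empty))); no other remaining equation mentions T.
Delete trivial equation 2 = 2.
Delete trivial equation b = b.
Bind X := node(node(d, b), node(h(d, d, empty), b)). Substituting into the earlier bindings gives Y1 := h(h(d, d, empty), node(node(node(d, b), node(h(d, d, empty), b)), 5), node(node(d, b), node(h(d, d, empty), b))), T := node(node(h(h(d, d, empty), node(node(node(d, b), node(h(d, d, empty), b)), 5), node(node(d, b), node(h(d, d, empty), b))), 5), node(h(d, d, empty), h(d, d, empty))).
MGU = { Y1 = h(h(d, d, empty), node(node(node(d, b), node(h(d, d, empty), b)), 5), node(node(d, b), node(h(d, d, empty), b))), R = node(h(d, d, empty), b), U = h(d, d, empty), T = node(node(h(h(d, d, empty), node(node(node(d, b), node(h(d, d, empty), b)), 5), node(node(d, b), node(h(d, d, empty), b))), 5), node(h(d, d, empty), h(d, d, empty))), X = node(node(d, b), node(h(d, d, empty), b)) }, so X = node(node(d, b), node(h(d, d, empty), b)).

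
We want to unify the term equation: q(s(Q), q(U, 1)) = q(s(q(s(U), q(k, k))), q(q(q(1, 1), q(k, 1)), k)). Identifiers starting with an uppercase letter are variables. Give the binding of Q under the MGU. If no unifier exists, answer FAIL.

Decompose q/2: s(Q) = s(q(s(U), q(k, k))),  q(U, 1) = q(q(q(1, 1), q(k, 1)), k).
Decompose s/1: Q = q(s(U), q(k, k)).
Bind Q := q(s(U), q(k, k)); no other remaining equation mentions Q.
Decompose q/2: U = q(q(1, 1), q(k, 1)),  1 = k.
Bind U := q(q(1, 1), q(k, 1)); no other remaining equation mentions U. Substituting into the earlier binding gives Q := q(s(q(q(1, 1), q(k, 1))), q(k, k)).
Clash: constants 1 and k differ; no unifier exists.

FAIL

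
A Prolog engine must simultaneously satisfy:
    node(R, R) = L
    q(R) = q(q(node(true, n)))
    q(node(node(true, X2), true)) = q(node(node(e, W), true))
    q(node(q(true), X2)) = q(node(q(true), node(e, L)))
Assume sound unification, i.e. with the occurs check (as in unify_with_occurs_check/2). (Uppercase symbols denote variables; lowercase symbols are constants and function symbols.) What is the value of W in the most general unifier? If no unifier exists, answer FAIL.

Bind L := node(R, R); substituting into the one remaining equation that mentions L gives: q(node(q(true), X2)) = q(node(q(true), node(e, node(R, R)))).
Decompose q/1: R = q(node(true, n)).
Bind R := q(node(true, n)); substituting into the one remaining equation that mentions R gives: q(node(q(true), X2)) = q(node(q(true), node(e, node(q(node(true, n)), q(node(true, n)))))). Substituting into the earlier binding gives L := node(q(node(true, n)), q(node(true, n))).
Decompose q/1: node(node(true, X2), true) = node(node(e, W), true).
Decompose node/2: node(true, X2) = node(e, W),  true = true.
Decompose node/2: true = e,  X2 = W.
Clash: constants true and e differ; no unifier exists.

FAIL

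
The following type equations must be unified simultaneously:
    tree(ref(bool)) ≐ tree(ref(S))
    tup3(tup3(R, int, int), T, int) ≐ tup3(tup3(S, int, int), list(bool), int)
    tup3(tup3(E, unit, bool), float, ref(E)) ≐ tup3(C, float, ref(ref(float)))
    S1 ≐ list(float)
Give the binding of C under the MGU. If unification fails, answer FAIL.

Decompose tree/1: ref(bool) ≐ ref(S).
Decompose ref/1: bool ≐ S.
Bind S := bool; substituting into the one remaining equation that mentions S gives: tup3(tup3(R, int, int), T, int) ≐ tup3(tup3(bool, int, int), list(bool), int).
Decompose tup3/3: tup3(R, int, int) ≐ tup3(bool, int, int),  T ≐ list(bool),  int ≐ int.
Decompose tup3/3: R ≐ bool,  int ≐ int,  int ≐ int.
Bind R := bool; no other remaining equation mentions R.
Delete trivial equation int ≐ int.
Delete trivial equation int ≐ int.
Bind T := list(bool); no other remaining equation mentions T.
Delete trivial equation int ≐ int.
Decompose tup3/3: tup3(E, unit, bool) ≐ C,  float ≐ float,  ref(E) ≐ ref(ref(float)).
Bind C := tup3(E, unit, bool); no other remaining equation mentions C.
Delete trivial equation float ≐ float.
Decompose ref/1: E ≐ ref(float).
Bind E := ref(float); no other remaining equation mentions E. Substituting into the earlier binding gives C := tup3(ref(float), unit, bool).
Bind S1 := list(float).
MGU = { S -> bool, R -> bool, T -> list(bool), C -> tup3(ref(float), unit, bool), E -> ref(float), S1 -> list(float) }, so C -> tup3(ref(float), unit, bool).

tup3(ref(float), unit, bool)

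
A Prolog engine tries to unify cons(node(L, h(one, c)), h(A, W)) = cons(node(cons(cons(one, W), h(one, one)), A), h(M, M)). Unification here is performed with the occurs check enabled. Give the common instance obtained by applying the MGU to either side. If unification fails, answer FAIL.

cons(node(cons(cons(one, h(one, c)), h(one, one)), h(one, c)), h(h(one, c), h(one, c)))

Decompose cons/2: node(L, h(one, c)) = node(cons(cons(one, W), h(one, one)), A),  h(A, W) = h(M, M).
Decompose node/2: L = cons(cons(one, W), h(one, one)),  h(one, c) = A.
Bind L := cons(cons(one, W), h(one, one)); no other remaining equation mentions L.
Bind A := h(one, c); substituting into the remaining equation gives: h(h(one, c), W) = h(M, M).
Decompose h/2: h(one, c) = M,  W = M.
Bind M := h(one, c); substituting into the remaining equation gives: W = h(one, c).
Bind W := h(one, c). Substituting into the earlier binding gives L := cons(cons(one, h(one, c)), h(one, one)).
Applying the MGU to either side gives cons(node(cons(cons(one, h(one, c)), h(one, one)), h(one, c)), h(h(one, c), h(one, c))).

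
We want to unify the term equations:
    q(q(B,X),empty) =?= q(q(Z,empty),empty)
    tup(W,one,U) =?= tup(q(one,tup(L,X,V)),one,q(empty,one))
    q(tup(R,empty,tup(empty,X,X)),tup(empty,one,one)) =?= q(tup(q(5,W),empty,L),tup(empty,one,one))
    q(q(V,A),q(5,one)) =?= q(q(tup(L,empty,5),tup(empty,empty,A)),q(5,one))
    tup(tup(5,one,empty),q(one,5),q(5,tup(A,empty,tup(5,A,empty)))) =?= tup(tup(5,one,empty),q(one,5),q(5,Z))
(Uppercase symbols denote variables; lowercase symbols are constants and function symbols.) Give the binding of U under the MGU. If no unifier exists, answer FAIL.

Decompose q/2: q(B,X) =?= q(Z,empty),  empty =?= empty.
Decompose q/2: B =?= Z,  X =?= empty.
Bind B := Z; no other remaining equation mentions B.
Bind X := empty; substituting into the 2 remaining equations that mention X gives: tup(W,one,U) =?= tup(q(one,tup(L,empty,V)),one,q(empty,one)),  q(tup(R,empty,tup(empty,empty,empty)),tup(empty,one,one)) =?= q(tup(q(5,W),empty,L),tup(empty,one,one)).
Delete trivial equation empty =?= empty.
Decompose tup/3: W =?= q(one,tup(L,empty,V)),  one =?= one,  U =?= q(empty,one).
Bind W := q(one,tup(L,empty,V)); substituting into the one remaining equation that mentions W gives: q(tup(R,empty,tup(empty,empty,empty)),tup(empty,one,one)) =?= q(tup(q(5,q(one,tup(L,empty,V))),empty,L),tup(empty,one,one)).
Delete trivial equation one =?= one.
Bind U := q(empty,one); no other remaining equation mentions U.
Decompose q/2: tup(R,empty,tup(empty,empty,empty)) =?= tup(q(5,q(one,tup(L,empty,V))),empty,L),  tup(empty,one,one) =?= tup(empty,one,one).
Decompose tup/3: R =?= q(5,q(one,tup(L,empty,V))),  empty =?= empty,  tup(empty,empty,empty) =?= L.
Bind R := q(5,q(one,tup(L,empty,V))); no other remaining equation mentions R.
Delete trivial equation empty =?= empty.
Bind L := tup(empty,empty,empty); substituting into the one remaining equation that mentions L gives: q(q(V,A),q(5,one)) =?= q(q(tup(tup(empty,empty,empty),empty,5),tup(empty,empty,A)),q(5,one)). Substituting into the earlier bindings gives W := q(one,tup(tup(empty,empty,empty),empty,V)), R := q(5,q(one,tup(tup(empty,empty,empty),empty,V))).
Delete trivial equation tup(empty,one,one) =?= tup(empty,one,one).
Decompose q/2: q(V,A) =?= q(tup(tup(empty,empty,empty),empty,5),tup(empty,empty,A)),  q(5,one) =?= q(5,one).
Decompose q/2: V =?= tup(tup(empty,empty,empty),empty,5),  A =?= tup(empty,empty,A).
Bind V := tup(tup(empty,empty,empty),empty,5); no other remaining equation mentions V. Substituting into the earlier bindings gives W := q(one,tup(tup(empty,empty,empty),empty,tup(tup(empty,empty,empty),empty,5))), R := q(5,q(one,tup(tup(empty,empty,empty),empty,tup(tup(empty,empty,empty),empty,5)))).
Occurs check fails: A occurs in tup(empty,empty,A); the equation A =?= tup(empty,empty,A) has no finite solution.

FAIL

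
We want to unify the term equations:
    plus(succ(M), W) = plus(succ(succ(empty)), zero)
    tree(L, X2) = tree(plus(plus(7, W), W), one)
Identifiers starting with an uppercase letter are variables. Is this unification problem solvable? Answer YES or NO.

Decompose plus/2: succ(M) = succ(succ(empty)),  W = zero.
Decompose succ/1: M = succ(empty).
Bind M := succ(empty); no other remaining equation mentions M.
Bind W := zero; substituting into the remaining equation gives: tree(L, X2) = tree(plus(plus(7, zero), zero), one).
Decompose tree/2: L = plus(plus(7, zero), zero),  X2 = one.
Bind L := plus(plus(7, zero), zero); no other remaining equation mentions L.
Bind X2 := one.
No equations remain and no clash or occurs-check failure arose, so a unifier exists.

YES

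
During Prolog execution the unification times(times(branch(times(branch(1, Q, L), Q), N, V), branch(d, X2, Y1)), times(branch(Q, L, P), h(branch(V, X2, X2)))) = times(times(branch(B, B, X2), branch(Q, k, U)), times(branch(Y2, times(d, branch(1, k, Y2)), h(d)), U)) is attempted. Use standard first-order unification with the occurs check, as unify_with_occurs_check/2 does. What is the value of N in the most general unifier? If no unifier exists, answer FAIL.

Decompose times/2: times(branch(times(branch(1, Q, L), Q), N, V), branch(d, X2, Y1)) = times(branch(B, B, X2), branch(Q, k, U)),  times(branch(Q, L, P), h(branch(V, X2, X2))) = times(branch(Y2, times(d, branch(1, k, Y2)), h(d)), U).
Decompose times/2: branch(times(branch(1, Q, L), Q), N, V) = branch(B, B, X2),  branch(d, X2, Y1) = branch(Q, k, U).
Decompose branch/3: times(branch(1, Q, L), Q) = B,  N = B,  V = X2.
Bind B := times(branch(1, Q, L), Q); substituting into the one remaining equation that mentions B gives: N = times(branch(1, Q, L), Q).
Bind N := times(branch(1, Q, L), Q); no other remaining equation mentions N.
Bind V := X2; substituting into the one remaining equation that mentions V gives: times(branch(Q, L, P), h(branch(X2, X2, X2))) = times(branch(Y2, times(d, branch(1, k, Y2)), h(d)), U).
Decompose branch/3: d = Q,  X2 = k,  Y1 = U.
Bind Q := d; substituting into the one remaining equation that mentions Q gives: times(branch(d, L, P), h(branch(X2, X2, X2))) = times(branch(Y2, times(d, branch(1, k, Y2)), h(d)), U). Substituting into the earlier bindings gives B := times(branch(1, d, L), d), N := times(branch(1, d, L), d).
Bind X2 := k; substituting into the one remaining equation that mentions X2 gives: times(branch(d, L, P), h(branch(k, k, k))) = times(branch(Y2, times(d, branch(1, k, Y2)), h(d)), U). Substituting into the earlier binding gives V := k.
Bind Y1 := U; no other remaining equation mentions Y1.
Decompose times/2: branch(d, L, P) = branch(Y2, times(d, branch(1, k, Y2)), h(d)),  h(branch(k, k, k)) = U.
Decompose branch/3: d = Y2,  L = times(d, branch(1, k, Y2)),  P = h(d).
Bind Y2 := d; substituting into the one remaining equation that mentions Y2 gives: L = times(d, branch(1, k, d)).
Bind L := times(d, branch(1, k, d)); no other remaining equation mentions L. Substituting into the earlier bindings gives B := times(branch(1, d, times(d, branch(1, k, d))), d), N := times(branch(1, d, times(d, branch(1, k, d))), d).
Bind P := h(d); no other remaining equation mentions P.
Bind U := h(branch(k, k, k)). Substituting into the earlier binding gives Y1 := h(branch(k, k, k)).
MGU = { B = times(branch(1, d, times(d, branch(1, k, d))), d), N = times(branch(1, d, times(d, branch(1, k, d))), d), V = k, Q = d, X2 = k, Y1 = h(branch(k, k, k)), Y2 = d, L = times(d, branch(1, k, d)), P = h(d), U = h(branch(k, k, k)) }, so N = times(branch(1, d, times(d, branch(1, k, d))), d).

times(branch(1, d, times(d, branch(1, k, d))), d)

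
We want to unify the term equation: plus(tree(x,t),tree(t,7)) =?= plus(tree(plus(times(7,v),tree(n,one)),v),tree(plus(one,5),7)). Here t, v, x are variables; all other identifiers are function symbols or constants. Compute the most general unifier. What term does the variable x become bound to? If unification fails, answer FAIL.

plus(times(7,plus(one,5)),tree(n,one))

Decompose plus/2: tree(x,t) =?= tree(plus(times(7,v),tree(n,one)),v),  tree(t,7) =?= tree(plus(one,5),7).
Decompose tree/2: x =?= plus(times(7,v),tree(n,one)),  t =?= v.
Bind x := plus(times(7,v),tree(n,one)); no other remaining equation mentions x.
Bind t := v; substituting into the remaining equation gives: tree(v,7) =?= tree(plus(one,5),7).
Decompose tree/2: v =?= plus(one,5),  7 =?= 7.
Bind v := plus(one,5); no other remaining equation mentions v. Substituting into the earlier bindings gives x := plus(times(7,plus(one,5)),tree(n,one)), t := plus(one,5).
Delete trivial equation 7 =?= 7.
MGU = { x := plus(times(7,plus(one,5)),tree(n,one)), t := plus(one,5), v := plus(one,5) }, so x := plus(times(7,plus(one,5)),tree(n,one)).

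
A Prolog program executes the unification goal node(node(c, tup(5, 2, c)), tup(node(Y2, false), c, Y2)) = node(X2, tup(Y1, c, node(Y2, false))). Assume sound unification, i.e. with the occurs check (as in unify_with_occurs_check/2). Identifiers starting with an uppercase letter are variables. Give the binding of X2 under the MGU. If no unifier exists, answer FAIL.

Decompose node/2: node(c, tup(5, 2, c)) = X2,  tup(node(Y2, false), c, Y2) = tup(Y1, c, node(Y2, false)).
Bind X2 := node(c, tup(5, 2, c)); no other remaining equation mentions X2.
Decompose tup/3: node(Y2, false) = Y1,  c = c,  Y2 = node(Y2, false).
Bind Y1 := node(Y2, false); no other remaining equation mentions Y1.
Delete trivial equation c = c.
Occurs check fails: Y2 occurs in node(Y2, false); the equation Y2 = node(Y2, false) has no finite solution.

FAIL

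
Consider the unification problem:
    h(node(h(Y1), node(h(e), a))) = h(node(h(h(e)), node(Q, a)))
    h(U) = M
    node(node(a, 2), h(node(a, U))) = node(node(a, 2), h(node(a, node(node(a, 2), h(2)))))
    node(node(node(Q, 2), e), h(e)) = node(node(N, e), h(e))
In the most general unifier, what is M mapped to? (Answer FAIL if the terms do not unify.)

Decompose h/1: node(h(Y1), node(h(e), a)) = node(h(h(e)), node(Q, a)).
Decompose node/2: h(Y1) = h(h(e)),  node(h(e), a) = node(Q, a).
Decompose h/1: Y1 = h(e).
Bind Y1 := h(e); no other remaining equation mentions Y1.
Decompose node/2: h(e) = Q,  a = a.
Bind Q := h(e); substituting into the one remaining equation that mentions Q gives: node(node(node(h(e), 2), e), h(e)) = node(node(N, e), h(e)).
Delete trivial equation a = a.
Bind M := h(U); no other remaining equation mentions M.
Decompose node/2: node(a, 2) = node(a, 2),  h(node(a, U)) = h(node(a, node(node(a, 2), h(2)))).
Delete trivial equation node(a, 2) = node(a, 2).
Decompose h/1: node(a, U) = node(a, node(node(a, 2), h(2))).
Decompose node/2: a = a,  U = node(node(a, 2), h(2)).
Delete trivial equation a = a.
Bind U := node(node(a, 2), h(2)); no other remaining equation mentions U. Substituting into the earlier binding gives M := h(node(node(a, 2), h(2))).
Decompose node/2: node(node(h(e), 2), e) = node(N, e),  h(e) = h(e).
Decompose node/2: node(h(e), 2) = N,  e = e.
Bind N := node(h(e), 2); no other remaining equation mentions N.
Delete trivial equation e = e.
Delete trivial equation h(e) = h(e).
MGU = { Y1 ↦ h(e), Q ↦ h(e), M ↦ h(node(node(a, 2), h(2))), U ↦ node(node(a, 2), h(2)), N ↦ node(h(e), 2) }, so M ↦ h(node(node(a, 2), h(2))).

h(node(node(a, 2), h(2)))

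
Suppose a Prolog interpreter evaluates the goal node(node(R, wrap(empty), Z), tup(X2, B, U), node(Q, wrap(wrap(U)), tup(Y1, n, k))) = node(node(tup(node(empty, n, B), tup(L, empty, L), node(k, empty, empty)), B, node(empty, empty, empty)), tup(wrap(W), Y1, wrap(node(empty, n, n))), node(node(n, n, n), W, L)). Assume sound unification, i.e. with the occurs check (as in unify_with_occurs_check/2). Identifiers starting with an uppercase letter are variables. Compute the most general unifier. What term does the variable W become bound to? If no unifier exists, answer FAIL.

wrap(wrap(wrap(node(empty, n, n))))

Decompose node/3: node(R, wrap(empty), Z) = node(tup(node(empty, n, B), tup(L, empty, L), node(k, empty, empty)), B, node(empty, empty, empty)),  tup(X2, B, U) = tup(wrap(W), Y1, wrap(node(empty, n, n))),  node(Q, wrap(wrap(U)), tup(Y1, n, k)) = node(node(n, n, n), W, L).
Decompose node/3: R = tup(node(empty, n, B), tup(L, empty, L), node(k, empty, empty)),  wrap(empty) = B,  Z = node(empty, empty, empty).
Bind R := tup(node(empty, n, B), tup(L, empty, L), node(k, empty, empty)); no other remaining equation mentions R.
Bind B := wrap(empty); substituting into the one remaining equation that mentions B gives: tup(X2, wrap(empty), U) = tup(wrap(W), Y1, wrap(node(empty, n, n))). Substituting into the earlier binding gives R := tup(node(empty, n, wrap(empty)), tup(L, empty, L), node(k, empty, empty)).
Bind Z := node(empty, empty, empty); no other remaining equation mentions Z.
Decompose tup/3: X2 = wrap(W),  wrap(empty) = Y1,  U = wrap(node(empty, n, n)).
Bind X2 := wrap(W); no other remaining equation mentions X2.
Bind Y1 := wrap(empty); substituting into the one remaining equation that mentions Y1 gives: node(Q, wrap(wrap(U)), tup(wrap(empty), n, k)) = node(node(n, n, n), W, L).
Bind U := wrap(node(empty, n, n)); substituting into the remaining equation gives: node(Q, wrap(wrap(wrap(node(empty, n, n)))), tup(wrap(empty), n, k)) = node(node(n, n, n), W, L).
Decompose node/3: Q = node(n, n, n),  wrap(wrap(wrap(node(empty, n, n)))) = W,  tup(wrap(empty), n, k) = L.
Bind Q := node(n, n, n); no other remaining equation mentions Q.
Bind W := wrap(wrap(wrap(node(empty, n, n)))); no other remaining equation mentions W. Substituting into the earlier binding gives X2 := wrap(wrap(wrap(wrap(node(empty, n, n))))).
Bind L := tup(wrap(empty), n, k). Substituting into the earlier binding gives R := tup(node(empty, n, wrap(empty)), tup(tup(wrap(empty), n, k), empty, tup(wrap(empty), n, k)), node(k, empty, empty)).
MGU = { R = tup(node(empty, n, wrap(empty)), tup(tup(wrap(empty), n, k), empty, tup(wrap(empty), n, k)), node(k, empty, empty)), B = wrap(empty), Z = node(empty, empty, empty), X2 = wrap(wrap(wrap(wrap(node(empty, n, n))))), Y1 = wrap(empty), U = wrap(node(empty, n, n)), Q = node(n, n, n), W = wrap(wrap(wrap(node(empty, n, n)))), L = tup(wrap(empty), n, k) }, so W = wrap(wrap(wrap(node(empty, n, n)))).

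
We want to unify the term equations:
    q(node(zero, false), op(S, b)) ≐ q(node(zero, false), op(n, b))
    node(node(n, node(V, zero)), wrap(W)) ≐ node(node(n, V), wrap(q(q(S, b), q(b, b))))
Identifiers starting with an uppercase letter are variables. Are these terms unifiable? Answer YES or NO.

Decompose q/2: node(zero, false) ≐ node(zero, false),  op(S, b) ≐ op(n, b).
Delete trivial equation node(zero, false) ≐ node(zero, false).
Decompose op/2: S ≐ n,  b ≐ b.
Bind S := n; substituting into the one remaining equation that mentions S gives: node(node(n, node(V, zero)), wrap(W)) ≐ node(node(n, V), wrap(q(q(n, b), q(b, b)))).
Delete trivial equation b ≐ b.
Decompose node/2: node(n, node(V, zero)) ≐ node(n, V),  wrap(W) ≐ wrap(q(q(n, b), q(b, b))).
Decompose node/2: n ≐ n,  node(V, zero) ≐ V.
Delete trivial equation n ≐ n.
Occurs check fails: V occurs in node(V, zero); the equation V ≐ node(V, zero) has no finite solution.

NO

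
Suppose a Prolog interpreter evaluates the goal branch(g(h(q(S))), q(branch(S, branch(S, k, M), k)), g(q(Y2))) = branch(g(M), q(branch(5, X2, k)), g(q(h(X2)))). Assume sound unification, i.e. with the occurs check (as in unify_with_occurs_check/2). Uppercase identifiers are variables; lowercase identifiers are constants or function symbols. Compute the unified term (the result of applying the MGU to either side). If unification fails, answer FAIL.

Decompose branch/3: g(h(q(S))) = g(M),  q(branch(S, branch(S, k, M), k)) = q(branch(5, X2, k)),  g(q(Y2)) = g(q(h(X2))).
Decompose g/1: h(q(S)) = M.
Bind M := h(q(S)); substituting into the one remaining equation that mentions M gives: q(branch(S, branch(S, k, h(q(S))), k)) = q(branch(5, X2, k)).
Decompose q/1: branch(S, branch(S, k, h(q(S))), k) = branch(5, X2, k).
Decompose branch/3: S = 5,  branch(S, k, h(q(S))) = X2,  k = k.
Bind S := 5; substituting into the one remaining equation that mentions S gives: branch(5, k, h(q(5))) = X2. Substituting into the earlier binding gives M := h(q(5)).
Bind X2 := branch(5, k, h(q(5))); substituting into the one remaining equation that mentions X2 gives: g(q(Y2)) = g(q(h(branch(5, k, h(q(5)))))).
Delete trivial equation k = k.
Decompose g/1: q(Y2) = q(h(branch(5, k, h(q(5))))).
Decompose q/1: Y2 = h(branch(5, k, h(q(5)))).
Bind Y2 := h(branch(5, k, h(q(5)))).
Applying the MGU to either side gives branch(g(h(q(5))), q(branch(5, branch(5, k, h(q(5))), k)), g(q(h(branch(5, k, h(q(5))))))).

branch(g(h(q(5))), q(branch(5, branch(5, k, h(q(5))), k)), g(q(h(branch(5, k, h(q(5)))))))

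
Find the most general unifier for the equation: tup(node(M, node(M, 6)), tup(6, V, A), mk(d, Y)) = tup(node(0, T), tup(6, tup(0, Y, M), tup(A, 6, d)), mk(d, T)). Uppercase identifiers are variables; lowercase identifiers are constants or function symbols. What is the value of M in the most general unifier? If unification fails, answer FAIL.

Decompose tup/3: node(M, node(M, 6)) = node(0, T),  tup(6, V, A) = tup(6, tup(0, Y, M), tup(A, 6, d)),  mk(d, Y) = mk(d, T).
Decompose node/2: M = 0,  node(M, 6) = T.
Bind M := 0; substituting into the 2 remaining equations that mention M gives: node(0, 6) = T,  tup(6, V, A) = tup(6, tup(0, Y, 0), tup(A, 6, d)).
Bind T := node(0, 6); substituting into the one remaining equation that mentions T gives: mk(d, Y) = mk(d, node(0, 6)).
Decompose tup/3: 6 = 6,  V = tup(0, Y, 0),  A = tup(A, 6, d).
Delete trivial equation 6 = 6.
Bind V := tup(0, Y, 0); no other remaining equation mentions V.
Occurs check fails: A occurs in tup(A, 6, d); the equation A = tup(A, 6, d) has no finite solution.

FAIL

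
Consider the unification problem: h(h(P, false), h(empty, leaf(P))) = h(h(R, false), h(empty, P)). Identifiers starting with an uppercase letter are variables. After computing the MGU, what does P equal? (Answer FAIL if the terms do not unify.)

FAIL

Decompose h/2: h(P, false) = h(R, false),  h(empty, leaf(P)) = h(empty, P).
Decompose h/2: P = R,  false = false.
Bind P := R; substituting into the one remaining equation that mentions P gives: h(empty, leaf(R)) = h(empty, R).
Delete trivial equation false = false.
Decompose h/2: empty = empty,  leaf(R) = R.
Delete trivial equation empty = empty.
Occurs check fails: R occurs in leaf(R); the equation R = leaf(R) has no finite solution.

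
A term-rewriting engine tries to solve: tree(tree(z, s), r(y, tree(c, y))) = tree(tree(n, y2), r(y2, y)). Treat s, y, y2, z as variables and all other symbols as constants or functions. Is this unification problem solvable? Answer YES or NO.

NO

Decompose tree/2: tree(z, s) = tree(n, y2),  r(y, tree(c, y)) = r(y2, y).
Decompose tree/2: z = n,  s = y2.
Bind z := n; no other remaining equation mentions z.
Bind s := y2; no other remaining equation mentions s.
Decompose r/2: y = y2,  tree(c, y) = y.
Bind y := y2; substituting into the remaining equation gives: tree(c, y2) = y2.
Occurs check fails: y2 occurs in tree(c, y2); the equation y2 = tree(c, y2) has no finite solution.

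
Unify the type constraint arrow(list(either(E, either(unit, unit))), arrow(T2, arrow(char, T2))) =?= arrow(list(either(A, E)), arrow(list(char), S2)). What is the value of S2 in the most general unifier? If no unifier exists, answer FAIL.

arrow(char, list(char))

Decompose arrow/2: list(either(E, either(unit, unit))) =?= list(either(A, E)),  arrow(T2, arrow(char, T2)) =?= arrow(list(char), S2).
Decompose list/1: either(E, either(unit, unit)) =?= either(A, E).
Decompose either/2: E =?= A,  either(unit, unit) =?= E.
Bind E := A; substituting into the one remaining equation that mentions E gives: either(unit, unit) =?= A.
Bind A := either(unit, unit); no other remaining equation mentions A. Substituting into the earlier binding gives E := either(unit, unit).
Decompose arrow/2: T2 =?= list(char),  arrow(char, T2) =?= S2.
Bind T2 := list(char); substituting into the remaining equation gives: arrow(char, list(char)) =?= S2.
Bind S2 := arrow(char, list(char)).
MGU = { E -> either(unit, unit), A -> either(unit, unit), T2 -> list(char), S2 -> arrow(char, list(char)) }, so S2 -> arrow(char, list(char)).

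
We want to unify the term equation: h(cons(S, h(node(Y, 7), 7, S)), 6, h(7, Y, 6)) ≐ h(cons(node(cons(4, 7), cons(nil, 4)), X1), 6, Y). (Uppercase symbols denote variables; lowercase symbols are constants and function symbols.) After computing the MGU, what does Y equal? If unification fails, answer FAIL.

Decompose h/3: cons(S, h(node(Y, 7), 7, S)) ≐ cons(node(cons(4, 7), cons(nil, 4)), X1),  6 ≐ 6,  h(7, Y, 6) ≐ Y.
Decompose cons/2: S ≐ node(cons(4, 7), cons(nil, 4)),  h(node(Y, 7), 7, S) ≐ X1.
Bind S := node(cons(4, 7), cons(nil, 4)); substituting into the one remaining equation that mentions S gives: h(node(Y, 7), 7, node(cons(4, 7), cons(nil, 4))) ≐ X1.
Bind X1 := h(node(Y, 7), 7, node(cons(4, 7), cons(nil, 4))); no other remaining equation mentions X1.
Delete trivial equation 6 ≐ 6.
Occurs check fails: Y occurs in h(7, Y, 6); the equation Y ≐ h(7, Y, 6) has no finite solution.

FAIL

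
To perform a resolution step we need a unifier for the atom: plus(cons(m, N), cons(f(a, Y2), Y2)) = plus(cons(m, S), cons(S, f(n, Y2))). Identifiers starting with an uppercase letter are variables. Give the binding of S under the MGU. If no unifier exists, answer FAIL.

FAIL

Decompose plus/2: cons(m, N) = cons(m, S),  cons(f(a, Y2), Y2) = cons(S, f(n, Y2)).
Decompose cons/2: m = m,  N = S.
Delete trivial equation m = m.
Bind N := S; no other remaining equation mentions N.
Decompose cons/2: f(a, Y2) = S,  Y2 = f(n, Y2).
Bind S := f(a, Y2); no other remaining equation mentions S. Substituting into the earlier binding gives N := f(a, Y2).
Occurs check fails: Y2 occurs in f(n, Y2); the equation Y2 = f(n, Y2) has no finite solution.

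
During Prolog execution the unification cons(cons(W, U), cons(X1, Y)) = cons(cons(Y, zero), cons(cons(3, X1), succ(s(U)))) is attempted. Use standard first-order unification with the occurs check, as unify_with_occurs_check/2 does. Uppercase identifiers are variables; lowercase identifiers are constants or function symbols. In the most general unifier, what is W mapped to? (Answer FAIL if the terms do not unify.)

FAIL

Decompose cons/2: cons(W, U) = cons(Y, zero),  cons(X1, Y) = cons(cons(3, X1), succ(s(U))).
Decompose cons/2: W = Y,  U = zero.
Bind W := Y; no other remaining equation mentions W.
Bind U := zero; substituting into the remaining equation gives: cons(X1, Y) = cons(cons(3, X1), succ(s(zero))).
Decompose cons/2: X1 = cons(3, X1),  Y = succ(s(zero)).
Occurs check fails: X1 occurs in cons(3, X1); the equation X1 = cons(3, X1) has no finite solution.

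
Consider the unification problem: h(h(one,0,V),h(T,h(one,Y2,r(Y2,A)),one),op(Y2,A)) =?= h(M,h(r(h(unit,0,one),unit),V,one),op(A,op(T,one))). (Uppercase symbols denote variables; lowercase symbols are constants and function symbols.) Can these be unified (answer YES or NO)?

YES

Decompose h/3: h(one,0,V) =?= M,  h(T,h(one,Y2,r(Y2,A)),one) =?= h(r(h(unit,0,one),unit),V,one),  op(Y2,A) =?= op(A,op(T,one)).
Bind M := h(one,0,V); no other remaining equation mentions M.
Decompose h/3: T =?= r(h(unit,0,one),unit),  h(one,Y2,r(Y2,A)) =?= V,  one =?= one.
Bind T := r(h(unit,0,one),unit); substituting into the one remaining equation that mentions T gives: op(Y2,A) =?= op(A,op(r(h(unit,0,one),unit),one)).
Bind V := h(one,Y2,r(Y2,A)); no other remaining equation mentions V. Substituting into the earlier binding gives M := h(one,0,h(one,Y2,r(Y2,A))).
Delete trivial equation one =?= one.
Decompose op/2: Y2 =?= A,  A =?= op(r(h(unit,0,one),unit),one).
Bind Y2 := A; no other remaining equation mentions Y2. Substituting into the earlier bindings gives M := h(one,0,h(one,A,r(A,A))), V := h(one,A,r(A,A)).
Bind A := op(r(h(unit,0,one),unit),one). Substituting into the earlier bindings gives M := h(one,0,h(one,op(r(h(unit,0,one),unit),one),r(op(r(h(unit,0,one),unit),one),op(r(h(unit,0,one),unit),one)))), V := h(one,op(r(h(unit,0,one),unit),one),r(op(r(h(unit,0,one),unit),one),op(r(h(unit,0,one),unit),one))), Y2 := op(r(h(unit,0,one),unit),one).
No equations remain and no clash or occurs-check failure arose, so a unifier exists.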